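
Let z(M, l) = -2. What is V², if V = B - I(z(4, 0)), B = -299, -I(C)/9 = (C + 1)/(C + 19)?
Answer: 25928464/289 ≈ 89718.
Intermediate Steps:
I(C) = -9*(1 + C)/(19 + C) (I(C) = -9*(C + 1)/(C + 19) = -9*(1 + C)/(19 + C))
V = -5092/17 (V = -299 - 9*(-1 - 1*(-2))/(19 - 2) = -299 - 9*(-1 + 2)/17 = -299 - 9/17 = -5092/17 ≈ -299.53)
V² = (-5092/17)² = 25928464/289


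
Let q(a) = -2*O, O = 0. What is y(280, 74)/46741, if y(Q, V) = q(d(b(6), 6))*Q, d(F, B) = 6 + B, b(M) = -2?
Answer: 0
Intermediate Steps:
q(a) = 0 (q(a) = -2*0 = 0)
y(Q, V) = 0 (y(Q, V) = 0*Q = 0)
y(280, 74)/46741 = 0/46741 = 0*(1/46741) = 0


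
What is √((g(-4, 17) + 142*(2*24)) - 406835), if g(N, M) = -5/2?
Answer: I*√1600086/2 ≈ 632.47*I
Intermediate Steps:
g(N, M) = -5/2 (g(N, M) = -5*½ = -5/2)
√((g(-4, 17) + 142*(2*24)) - 406835) = √((-5/2 + 142*(2*24)) - 406835) = √((-5/2 + 142*48) - 406835) = √((-5/2 + 6816) - 406835) = √(13627/2 - 406835) = √(-800043/2) = I*√1600086/2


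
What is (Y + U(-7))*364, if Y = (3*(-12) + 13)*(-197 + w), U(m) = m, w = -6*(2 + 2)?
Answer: 1847664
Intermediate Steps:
w = -24 (w = -6*4 = -24)
Y = 5083 (Y = (3*(-12) + 13)*(-197 - 24) = (-36 + 13)*(-221) = -23*(-221) = 5083)
(Y + U(-7))*364 = (5083 - 7)*364 = 5076*364 = 1847664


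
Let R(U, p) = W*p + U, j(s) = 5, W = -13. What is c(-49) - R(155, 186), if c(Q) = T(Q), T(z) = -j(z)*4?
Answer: 2243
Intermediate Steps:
R(U, p) = U - 13*p (R(U, p) = -13*p + U = U - 13*p)
T(z) = -20 (T(z) = -5*4 = -1*20 = -20)
c(Q) = -20
c(-49) - R(155, 186) = -20 - (155 - 13*186) = -20 - (155 - 2418) = -20 - 1*(-2263) = -20 + 2263 = 2243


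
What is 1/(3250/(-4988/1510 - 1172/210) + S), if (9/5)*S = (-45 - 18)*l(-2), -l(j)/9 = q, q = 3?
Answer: 14086/8158395 ≈ 0.0017266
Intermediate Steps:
l(j) = -27 (l(j) = -9*3 = -27)
S = 945 (S = 5*((-45 - 18)*(-27))/9 = 5*(-63*(-27))/9 = (5/9)*1701 = 945)
1/(3250/(-4988/1510 - 1172/210) + S) = 1/(3250/(-4988/1510 - 1172/210) + 945) = 1/(3250/(-4988*1/1510 - 1172*1/210) + 945) = 1/(3250/(-2494/755 - 586/105) + 945) = 1/(3250/(-28172/3171) + 945) = 1/(3250*(-3171/28172) + 945) = 1/(-5152875/14086 + 945) = 1/(8158395/14086) = 14086/8158395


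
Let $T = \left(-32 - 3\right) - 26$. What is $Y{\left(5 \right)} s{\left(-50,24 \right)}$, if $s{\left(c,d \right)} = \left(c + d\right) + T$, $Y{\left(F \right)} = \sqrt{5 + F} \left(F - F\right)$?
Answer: $0$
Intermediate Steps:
$Y{\left(F \right)} = 0$ ($Y{\left(F \right)} = \sqrt{5 + F} 0 = 0$)
$T = -61$ ($T = -35 - 26 = -61$)
$s{\left(c,d \right)} = -61 + c + d$ ($s{\left(c,d \right)} = \left(c + d\right) - 61 = -61 + c + d$)
$Y{\left(5 \right)} s{\left(-50,24 \right)} = 0 \left(-61 - 50 + 24\right) = 0 \left(-87\right) = 0$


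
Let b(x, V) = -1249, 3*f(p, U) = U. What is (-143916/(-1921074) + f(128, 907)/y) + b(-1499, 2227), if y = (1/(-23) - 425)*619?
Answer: -7259433461490839/5812539811728 ≈ -1248.9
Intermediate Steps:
f(p, U) = U/3
y = -6051344/23 (y = (-1/23 - 425)*619 = -9776/23*619 = -6051344/23 ≈ -2.6310e+5)
(-143916/(-1921074) + f(128, 907)/y) + b(-1499, 2227) = (-143916/(-1921074) + ((1/3)*907)/(-6051344/23)) - 1249 = (-143916*(-1/1921074) + (907/3)*(-23/6051344)) - 1249 = (23986/320179 - 20861/18154032) - 1249 = 428763357433/5812539811728 - 1249 = -7259433461490839/5812539811728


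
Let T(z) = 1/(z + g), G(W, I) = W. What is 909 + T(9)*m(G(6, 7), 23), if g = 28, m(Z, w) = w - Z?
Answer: 33650/37 ≈ 909.46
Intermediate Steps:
T(z) = 1/(28 + z) (T(z) = 1/(z + 28) = 1/(28 + z))
909 + T(9)*m(G(6, 7), 23) = 909 + (23 - 1*6)/(28 + 9) = 909 + (23 - 6)/37 = 909 + (1/37)*17 = 909 + 17/37 = 33650/37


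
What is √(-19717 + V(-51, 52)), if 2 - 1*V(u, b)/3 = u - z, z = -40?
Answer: I*√19678 ≈ 140.28*I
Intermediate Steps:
V(u, b) = -114 - 3*u (V(u, b) = 6 - 3*(u - 1*(-40)) = 6 - 3*(u + 40) = 6 - 3*(40 + u) = 6 + (-120 - 3*u) = -114 - 3*u)
√(-19717 + V(-51, 52)) = √(-19717 + (-114 - 3*(-51))) = √(-19717 + (-114 + 153)) = √(-19717 + 39) = √(-19678) = I*√19678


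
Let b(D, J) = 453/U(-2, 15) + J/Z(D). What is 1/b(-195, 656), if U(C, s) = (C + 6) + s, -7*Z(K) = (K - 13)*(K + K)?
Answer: 96330/2291257 ≈ 0.042042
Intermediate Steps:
Z(K) = -2*K*(-13 + K)/7 (Z(K) = -(K - 13)*(K + K)/7 = -(-13 + K)*2*K/7 = -2*K*(-13 + K)/7)
U(C, s) = 6 + C + s (U(C, s) = (6 + C) + s = 6 + C + s)
b(D, J) = 453/19 + 7*J/(2*D*(13 - D)) (b(D, J) = 453/(6 - 2 + 15) + J/((2*D*(13 - D)/7)) = 453/19 + J*(7/(2*D*(13 - D))) = 453*(1/19) + 7*J/(2*D*(13 - D)) = 453/19 + 7*J/(2*D*(13 - D)))
1/b(-195, 656) = 1/((1/38)*(-133*656 + 906*(-195)*(-13 - 195))/(-195*(-13 - 195))) = 1/((1/38)*(-1/195)*(-87248 + 906*(-195)*(-208))/(-208)) = 1/((1/38)*(-1/195)*(-1/208)*(-87248 + 36747360)) = 1/((1/38)*(-1/195)*(-1/208)*36660112) = 1/(2291257/96330) = 96330/2291257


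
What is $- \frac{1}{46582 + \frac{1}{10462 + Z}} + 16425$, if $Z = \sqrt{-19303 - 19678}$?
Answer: $\frac{3902345485172578526513}{237585722391047469} - \frac{i \sqrt{38981}}{237585722391047469} \approx 16425.0 - 8.3101 \cdot 10^{-16} i$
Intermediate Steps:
$Z = i \sqrt{38981}$ ($Z = \sqrt{-19303 - 19678} = \sqrt{-38981} = i \sqrt{38981} \approx 197.44 i$)
$- \frac{1}{46582 + \frac{1}{10462 + Z}} + 16425 = - \frac{1}{46582 + \frac{1}{10462 + i \sqrt{38981}}} + 16425 = 16425 - \frac{1}{46582 + \frac{1}{10462 + i \sqrt{38981}}}$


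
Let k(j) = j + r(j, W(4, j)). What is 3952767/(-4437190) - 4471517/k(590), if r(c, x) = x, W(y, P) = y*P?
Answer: -992631558994/654485525 ≈ -1516.7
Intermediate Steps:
W(y, P) = P*y
k(j) = 5*j (k(j) = j + j*4 = j + 4*j = 5*j)
3952767/(-4437190) - 4471517/k(590) = 3952767/(-4437190) - 4471517/(5*590) = 3952767*(-1/4437190) - 4471517/2950 = -3952767/4437190 - 4471517*1/2950 = -3952767/4437190 - 4471517/2950 = -992631558994/654485525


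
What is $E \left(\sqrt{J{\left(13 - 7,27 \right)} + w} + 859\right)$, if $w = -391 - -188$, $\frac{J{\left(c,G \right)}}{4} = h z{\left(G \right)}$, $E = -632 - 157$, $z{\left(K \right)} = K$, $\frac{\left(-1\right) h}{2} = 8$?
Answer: $-677751 - 789 i \sqrt{1931} \approx -6.7775 \cdot 10^{5} - 34671.0 i$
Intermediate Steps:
$h = -16$ ($h = \left(-2\right) 8 = -16$)
$E = -789$ ($E = -632 - 157 = -789$)
$J{\left(c,G \right)} = - 64 G$ ($J{\left(c,G \right)} = 4 \left(- 16 G\right) = - 64 G$)
$w = -203$ ($w = -391 + 188 = -203$)
$E \left(\sqrt{J{\left(13 - 7,27 \right)} + w} + 859\right) = - 789 \left(\sqrt{\left(-64\right) 27 - 203} + 859\right) = - 789 \left(\sqrt{-1728 - 203} + 859\right) = - 789 \left(\sqrt{-1931} + 859\right) = - 789 \left(i \sqrt{1931} + 859\right) = - 789 \left(859 + i \sqrt{1931}\right) = -677751 - 789 i \sqrt{1931}$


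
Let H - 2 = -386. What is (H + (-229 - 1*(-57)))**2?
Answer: 309136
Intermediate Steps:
H = -384 (H = 2 - 386 = -384)
(H + (-229 - 1*(-57)))**2 = (-384 + (-229 - 1*(-57)))**2 = (-384 + (-229 + 57))**2 = (-384 - 172)**2 = (-556)**2 = 309136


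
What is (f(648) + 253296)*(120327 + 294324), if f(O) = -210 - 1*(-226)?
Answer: 105036074112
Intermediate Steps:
f(O) = 16 (f(O) = -210 + 226 = 16)
(f(648) + 253296)*(120327 + 294324) = (16 + 253296)*(120327 + 294324) = 253312*414651 = 105036074112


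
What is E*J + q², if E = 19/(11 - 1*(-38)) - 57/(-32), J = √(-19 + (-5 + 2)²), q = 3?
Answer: 9 + 3401*I*√10/1568 ≈ 9.0 + 6.859*I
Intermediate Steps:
J = I*√10 (J = √(-19 + (-3)²) = √(-19 + 9) = √(-10) = I*√10 ≈ 3.1623*I)
E = 3401/1568 (E = 19/(11 + 38) - 57*(-1/32) = 19/49 + 57/32 = 3401/1568 ≈ 2.1690)
E*J + q² = 3401*(I*√10)/1568 + 3² = 3401*I*√10/1568 + 9 = 9 + 3401*I*√10/1568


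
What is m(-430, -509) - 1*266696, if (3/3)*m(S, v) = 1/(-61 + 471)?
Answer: -109345359/410 ≈ -2.6670e+5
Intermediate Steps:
m(S, v) = 1/410 (m(S, v) = 1/(-61 + 471) = 1/410)
m(-430, -509) - 1*266696 = 1/410 - 1*266696 = 1/410 - 266696 = -109345359/410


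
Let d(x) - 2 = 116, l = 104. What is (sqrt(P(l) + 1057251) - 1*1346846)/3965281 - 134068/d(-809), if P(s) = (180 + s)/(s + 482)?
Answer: -265888110468/233951579 + sqrt(90763982705)/1161827333 ≈ -1136.5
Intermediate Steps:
d(x) = 118 (d(x) = 2 + 116 = 118)
P(s) = (180 + s)/(482 + s)
(sqrt(P(l) + 1057251) - 1*1346846)/3965281 - 134068/d(-809) = (sqrt((180 + 104)/(482 + 104) + 1057251) - 1*1346846)/3965281 - 134068/118 = (sqrt(284/586 + 1057251) - 1346846)*(1/3965281) - 134068*1/118 = (sqrt((1/586)*284 + 1057251) - 1346846)*(1/3965281) - 67034/59 = (sqrt(142/293 + 1057251) - 1346846)*(1/3965281) - 67034/59 = (sqrt(309774685/293) - 1346846)*(1/3965281) - 67034/59 = (sqrt(90763982705)/293 - 1346846)*(1/3965281) - 67034/59 = (-1346846 + sqrt(90763982705)/293)*(1/3965281) - 67034/59 = (-1346846/3965281 + sqrt(90763982705)/1161827333) - 67034/59 = -265888110468/233951579 + sqrt(90763982705)/1161827333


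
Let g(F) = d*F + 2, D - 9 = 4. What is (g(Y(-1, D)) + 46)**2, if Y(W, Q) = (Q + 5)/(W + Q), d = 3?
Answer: 11025/4 ≈ 2756.3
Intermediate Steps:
D = 13 (D = 9 + 4 = 13)
Y(W, Q) = (5 + Q)/(Q + W)
g(F) = 2 + 3*F (g(F) = 3*F + 2 = 2 + 3*F)
(g(Y(-1, D)) + 46)**2 = ((2 + 3*((5 + 13)/(13 - 1))) + 46)**2 = ((2 + 3*(18/12)) + 46)**2 = ((2 + 3*((1/12)*18)) + 46)**2 = ((2 + 3*(3/2)) + 46)**2 = ((2 + 9/2) + 46)**2 = (13/2 + 46)**2 = (105/2)**2 = 11025/4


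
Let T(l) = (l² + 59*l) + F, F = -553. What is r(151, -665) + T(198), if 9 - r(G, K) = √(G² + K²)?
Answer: 50342 - √465026 ≈ 49660.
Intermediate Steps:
r(G, K) = 9 - √(G² + K²)
T(l) = -553 + l² + 59*l (T(l) = (l² + 59*l) - 553 = -553 + l² + 59*l)
r(151, -665) + T(198) = (9 - √(151² + (-665)²)) + (-553 + 198² + 59*198) = (9 - √(22801 + 442225)) + (-553 + 39204 + 11682) = (9 - √465026) + 50333 = 50342 - √465026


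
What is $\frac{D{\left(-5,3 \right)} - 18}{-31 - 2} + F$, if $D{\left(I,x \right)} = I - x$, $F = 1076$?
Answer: $\frac{35534}{33} \approx 1076.8$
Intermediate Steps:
$\frac{D{\left(-5,3 \right)} - 18}{-31 - 2} + F = \frac{\left(-5 - 3\right) - 18}{-31 - 2} + 1076 = \frac{\left(-5 - 3\right) - 18}{-33} + 1076 = \left(-8 - 18\right) \left(- \frac{1}{33}\right) + 1076 = \left(-26\right) \left(- \frac{1}{33}\right) + 1076 = \frac{26}{33} + 1076 = \frac{35534}{33}$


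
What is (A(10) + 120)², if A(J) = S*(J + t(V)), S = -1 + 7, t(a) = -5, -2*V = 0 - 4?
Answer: 22500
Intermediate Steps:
V = 2 (V = -(0 - 4)/2 = -½*(-4) = 2)
S = 6
A(J) = -30 + 6*J (A(J) = 6*(J - 5) = 6*(-5 + J) = -30 + 6*J)
(A(10) + 120)² = ((-30 + 6*10) + 120)² = ((-30 + 60) + 120)² = (30 + 120)² = 150² = 22500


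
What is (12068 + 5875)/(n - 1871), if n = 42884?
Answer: 5981/13671 ≈ 0.43750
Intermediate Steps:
(12068 + 5875)/(n - 1871) = (12068 + 5875)/(42884 - 1871) = 17943/41013 = 17943*(1/41013) = 5981/13671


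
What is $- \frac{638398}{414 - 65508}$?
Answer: $\frac{319199}{32547} \approx 9.8073$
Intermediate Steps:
$- \frac{638398}{414 - 65508} = - \frac{638398}{-65094} = \left(-638398\right) \left(- \frac{1}{65094}\right) = \frac{319199}{32547}$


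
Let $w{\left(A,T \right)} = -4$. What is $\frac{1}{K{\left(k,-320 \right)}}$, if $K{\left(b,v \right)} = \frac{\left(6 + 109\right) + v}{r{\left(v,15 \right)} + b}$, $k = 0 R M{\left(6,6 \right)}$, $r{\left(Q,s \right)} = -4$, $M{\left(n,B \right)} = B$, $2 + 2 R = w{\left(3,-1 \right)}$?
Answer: $\frac{4}{205} \approx 0.019512$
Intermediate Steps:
$R = -3$ ($R = -1 + \frac{1}{2} \left(-4\right) = -1 - 2 = -3$)
$k = 0$ ($k = 0 \left(-3\right) 6 = 0 \cdot 6 = 0$)
$K{\left(b,v \right)} = \frac{115 + v}{-4 + b}$ ($K{\left(b,v \right)} = \frac{\left(6 + 109\right) + v}{-4 + b} = \frac{115 + v}{-4 + b}$)
$\frac{1}{K{\left(k,-320 \right)}} = \frac{1}{\frac{1}{-4 + 0} \left(115 - 320\right)} = \frac{1}{\frac{1}{-4} \left(-205\right)} = \frac{1}{\left(- \frac{1}{4}\right) \left(-205\right)} = \frac{1}{\frac{205}{4}} = \frac{4}{205}$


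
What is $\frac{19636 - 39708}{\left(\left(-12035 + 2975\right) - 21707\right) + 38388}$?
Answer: $- \frac{20072}{7621} \approx -2.6338$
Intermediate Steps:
$\frac{19636 - 39708}{\left(\left(-12035 + 2975\right) - 21707\right) + 38388} = - \frac{20072}{\left(-9060 - 21707\right) + 38388} = - \frac{20072}{-30767 + 38388} = - \frac{20072}{7621}$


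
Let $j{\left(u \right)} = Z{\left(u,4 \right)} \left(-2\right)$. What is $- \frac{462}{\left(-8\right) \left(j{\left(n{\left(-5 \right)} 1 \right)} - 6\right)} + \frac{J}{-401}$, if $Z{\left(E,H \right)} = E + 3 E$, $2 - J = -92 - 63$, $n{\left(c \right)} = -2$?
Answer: $\frac{86351}{16040} \approx 5.3835$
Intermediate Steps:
$J = 157$ ($J = 2 - \left(-92 - 63\right) = 2 - -155 = 2 + 155 = 157$)
$Z{\left(E,H \right)} = 4 E$
$j{\left(u \right)} = - 8 u$ ($j{\left(u \right)} = 4 u \left(-2\right) = - 8 u$)
$- \frac{462}{\left(-8\right) \left(j{\left(n{\left(-5 \right)} 1 \right)} - 6\right)} + \frac{J}{-401} = - \frac{462}{\left(-8\right) \left(- 8 \left(\left(-2\right) 1\right) - 6\right)} + \frac{157}{-401} = - \frac{462}{\left(-8\right) \left(\left(-8\right) \left(-2\right) - 6\right)} + 157 \left(- \frac{1}{401}\right) = - \frac{462}{\left(-8\right) \left(16 - 6\right)} - \frac{157}{401} = - \frac{462}{\left(-8\right) 10} - \frac{157}{401} = - \frac{462}{-80} - \frac{157}{401} = \left(-462\right) \left(- \frac{1}{80}\right) - \frac{157}{401} = \frac{231}{40} - \frac{157}{401} = \frac{86351}{16040}$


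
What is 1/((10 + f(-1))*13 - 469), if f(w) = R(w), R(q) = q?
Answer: -1/352 ≈ -0.0028409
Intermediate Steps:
f(w) = w
1/((10 + f(-1))*13 - 469) = 1/((10 - 1)*13 - 469) = 1/(9*13 - 469) = 1/(117 - 469) = 1/(-352) = -1/352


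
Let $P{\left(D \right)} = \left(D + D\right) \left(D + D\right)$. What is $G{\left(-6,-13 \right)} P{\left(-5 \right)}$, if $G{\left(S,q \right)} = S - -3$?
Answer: $-300$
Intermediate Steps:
$G{\left(S,q \right)} = 3 + S$ ($G{\left(S,q \right)} = S + 3 = 3 + S$)
$P{\left(D \right)} = 4 D^{2}$ ($P{\left(D \right)} = 2 D 2 D = 4 D^{2}$)
$G{\left(-6,-13 \right)} P{\left(-5 \right)} = \left(3 - 6\right) 4 \left(-5\right)^{2} = - 3 \cdot 4 \cdot 25 = \left(-3\right) 100 = -300$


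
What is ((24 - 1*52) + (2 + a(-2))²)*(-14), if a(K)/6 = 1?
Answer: -504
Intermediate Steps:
a(K) = 6 (a(K) = 6*1 = 6)
((24 - 1*52) + (2 + a(-2))²)*(-14) = ((24 - 1*52) + (2 + 6)²)*(-14) = ((24 - 52) + 8²)*(-14) = (-28 + 64)*(-14) = 36*(-14) = -504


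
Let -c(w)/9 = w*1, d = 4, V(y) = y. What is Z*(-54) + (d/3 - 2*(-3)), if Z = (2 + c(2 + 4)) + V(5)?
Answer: 7636/3 ≈ 2545.3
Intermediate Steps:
c(w) = -9*w
Z = -47 (Z = (2 - 9*(2 + 4)) + 5 = (2 - 9*6) + 5 = (2 - 54) + 5 = -52 + 5 = -47)
Z*(-54) + (d/3 - 2*(-3)) = -47*(-54) + (4/3 - 2*(-3)) = 2538 + (4*(1/3) + 6) = 2538 + (4/3 + 6) = 2538 + 22/3 = 7636/3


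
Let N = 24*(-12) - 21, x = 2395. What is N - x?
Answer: -2704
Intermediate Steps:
N = -309 (N = -288 - 21 = -309)
N - x = -309 - 1*2395 = -309 - 2395 = -2704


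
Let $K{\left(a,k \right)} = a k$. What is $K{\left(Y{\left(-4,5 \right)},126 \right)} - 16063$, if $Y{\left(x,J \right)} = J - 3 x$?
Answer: $-13921$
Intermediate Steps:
$K{\left(Y{\left(-4,5 \right)},126 \right)} - 16063 = \left(5 - -12\right) 126 - 16063 = \left(5 + 12\right) 126 - 16063 = 17 \cdot 126 - 16063 = 2142 - 16063 = -13921$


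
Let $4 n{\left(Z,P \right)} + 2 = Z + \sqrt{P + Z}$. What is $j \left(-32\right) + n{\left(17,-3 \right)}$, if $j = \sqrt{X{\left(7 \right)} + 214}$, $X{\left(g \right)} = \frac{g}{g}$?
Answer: $\frac{15}{4} - 32 \sqrt{215} + \frac{\sqrt{14}}{4} \approx -464.53$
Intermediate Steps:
$X{\left(g \right)} = 1$
$j = \sqrt{215}$ ($j = \sqrt{1 + 214} = \sqrt{215} \approx 14.663$)
$n{\left(Z,P \right)} = - \frac{1}{2} + \frac{Z}{4} + \frac{\sqrt{P + Z}}{4}$ ($n{\left(Z,P \right)} = - \frac{1}{2} + \frac{Z + \sqrt{P + Z}}{4} = - \frac{1}{2} + \left(\frac{Z}{4} + \frac{\sqrt{P + Z}}{4}\right) = - \frac{1}{2} + \frac{Z}{4} + \frac{\sqrt{P + Z}}{4}$)
$j \left(-32\right) + n{\left(17,-3 \right)} = \sqrt{215} \left(-32\right) + \left(- \frac{1}{2} + \frac{1}{4} \cdot 17 + \frac{\sqrt{-3 + 17}}{4}\right) = - 32 \sqrt{215} + \left(- \frac{1}{2} + \frac{17}{4} + \frac{\sqrt{14}}{4}\right) = - 32 \sqrt{215} + \left(\frac{15}{4} + \frac{\sqrt{14}}{4}\right) = \frac{15}{4} - 32 \sqrt{215} + \frac{\sqrt{14}}{4}$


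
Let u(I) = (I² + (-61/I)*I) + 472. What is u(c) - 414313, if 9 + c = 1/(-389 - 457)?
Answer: -296178295607/715716 ≈ -4.1382e+5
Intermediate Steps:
c = -7615/846 (c = -9 + 1/(-389 - 457) = -9 + 1/(-846) = -9 - 1/846 = -7615/846 ≈ -9.0012)
u(I) = 411 + I² (u(I) = (I² - 61) + 472 = (-61 + I²) + 472 = 411 + I²)
u(c) - 414313 = (411 + (-7615/846)²) - 414313 = (411 + 57988225/715716) - 414313 = 352147501/715716 - 414313 = -296178295607/715716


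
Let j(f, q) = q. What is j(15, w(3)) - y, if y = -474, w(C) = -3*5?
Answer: 459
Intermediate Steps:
w(C) = -15
j(15, w(3)) - y = -15 - 1*(-474) = -15 + 474 = 459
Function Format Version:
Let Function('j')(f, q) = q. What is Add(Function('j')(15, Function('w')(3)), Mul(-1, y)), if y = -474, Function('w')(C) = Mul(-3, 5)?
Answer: 459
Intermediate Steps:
Function('w')(C) = -15
Add(Function('j')(15, Function('w')(3)), Mul(-1, y)) = Add(-15, Mul(-1, -474)) = Add(-15, 474) = 459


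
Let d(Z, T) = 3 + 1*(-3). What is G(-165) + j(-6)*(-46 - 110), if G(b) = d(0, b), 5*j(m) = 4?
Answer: -624/5 ≈ -124.80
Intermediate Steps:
j(m) = 4/5 (j(m) = (1/5)*4 = 4/5)
d(Z, T) = 0 (d(Z, T) = 3 - 3 = 0)
G(b) = 0
G(-165) + j(-6)*(-46 - 110) = 0 + 4*(-46 - 110)/5 = 0 + (4/5)*(-156) = 0 - 624/5 = -624/5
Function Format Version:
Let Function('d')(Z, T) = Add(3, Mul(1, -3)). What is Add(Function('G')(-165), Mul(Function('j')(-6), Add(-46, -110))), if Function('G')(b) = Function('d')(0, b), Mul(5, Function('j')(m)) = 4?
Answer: Rational(-624, 5) ≈ -124.80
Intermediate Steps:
Function('j')(m) = Rational(4, 5) (Function('j')(m) = Mul(Rational(1, 5), 4) = Rational(4, 5))
Function('d')(Z, T) = 0 (Function('d')(Z, T) = Add(3, -3) = 0)
Function('G')(b) = 0
Add(Function('G')(-165), Mul(Function('j')(-6), Add(-46, -110))) = Add(0, Mul(Rational(4, 5), Add(-46, -110))) = Add(0, Mul(Rational(4, 5), -156)) = Add(0, Rational(-624, 5)) = Rational(-624, 5)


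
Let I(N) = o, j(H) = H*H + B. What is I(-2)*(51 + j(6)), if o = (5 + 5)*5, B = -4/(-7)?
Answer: 30650/7 ≈ 4378.6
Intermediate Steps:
B = 4/7 (B = -4*(-1/7) = 4/7 ≈ 0.57143)
j(H) = 4/7 + H**2 (j(H) = H*H + 4/7 = H**2 + 4/7 = 4/7 + H**2)
o = 50 (o = 10*5 = 50)
I(N) = 50
I(-2)*(51 + j(6)) = 50*(51 + (4/7 + 6**2)) = 50*(51 + (4/7 + 36)) = 50*(51 + 256/7) = 50*(613/7) = 30650/7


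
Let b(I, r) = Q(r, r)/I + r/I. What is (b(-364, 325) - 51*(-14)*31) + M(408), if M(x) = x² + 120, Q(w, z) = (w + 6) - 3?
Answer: 68692699/364 ≈ 1.8872e+5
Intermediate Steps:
Q(w, z) = 3 + w (Q(w, z) = (6 + w) - 3 = 3 + w)
M(x) = 120 + x²
b(I, r) = r/I + (3 + r)/I (b(I, r) = (3 + r)/I + r/I = r/I + (3 + r)/I)
(b(-364, 325) - 51*(-14)*31) + M(408) = ((3 + 2*325)/(-364) - 51*(-14)*31) + (120 + 408²) = (-(3 + 650)/364 + 714*31) + (120 + 166464) = (-1/364*653 + 22134) + 166584 = (-653/364 + 22134) + 166584 = 8056123/364 + 166584 = 68692699/364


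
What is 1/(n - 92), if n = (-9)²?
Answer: -1/11 ≈ -0.090909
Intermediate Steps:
n = 81
1/(n - 92) = 1/(81 - 92) = 1/(-11) = -1/11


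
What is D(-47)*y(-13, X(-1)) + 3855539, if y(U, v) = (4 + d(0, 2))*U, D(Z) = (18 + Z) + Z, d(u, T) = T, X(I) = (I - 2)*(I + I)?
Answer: 3861467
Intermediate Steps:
X(I) = 2*I*(-2 + I) (X(I) = (-2 + I)*(2*I) = 2*I*(-2 + I))
D(Z) = 18 + 2*Z
y(U, v) = 6*U (y(U, v) = (4 + 2)*U = 6*U)
D(-47)*y(-13, X(-1)) + 3855539 = (18 + 2*(-47))*(6*(-13)) + 3855539 = (18 - 94)*(-78) + 3855539 = -76*(-78) + 3855539 = 5928 + 3855539 = 3861467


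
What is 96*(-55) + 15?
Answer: -5265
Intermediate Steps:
96*(-55) + 15 = -5280 + 15 = -5265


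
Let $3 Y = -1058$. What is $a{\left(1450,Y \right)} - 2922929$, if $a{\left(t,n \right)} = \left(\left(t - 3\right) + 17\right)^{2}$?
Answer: $-779633$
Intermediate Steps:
$Y = - \frac{1058}{3}$ ($Y = \frac{1}{3} \left(-1058\right) = - \frac{1058}{3} \approx -352.67$)
$a{\left(t,n \right)} = \left(14 + t\right)^{2}$ ($a{\left(t,n \right)} = \left(\left(-3 + t\right) + 17\right)^{2} = \left(14 + t\right)^{2}$)
$a{\left(1450,Y \right)} - 2922929 = \left(14 + 1450\right)^{2} - 2922929 = 1464^{2} - 2922929 = 2143296 - 2922929 = -779633$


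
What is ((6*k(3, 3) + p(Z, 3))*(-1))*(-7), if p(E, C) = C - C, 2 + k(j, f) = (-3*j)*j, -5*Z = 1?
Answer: -1218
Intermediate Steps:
Z = -1/5 (Z = -1/5*1 = -1/5 ≈ -0.20000)
k(j, f) = -2 - 3*j**2 (k(j, f) = -2 + (-3*j)*j = -2 - 3*j**2)
p(E, C) = 0
((6*k(3, 3) + p(Z, 3))*(-1))*(-7) = ((6*(-2 - 3*3**2) + 0)*(-1))*(-7) = ((6*(-2 - 3*9) + 0)*(-1))*(-7) = ((6*(-2 - 27) + 0)*(-1))*(-7) = ((6*(-29) + 0)*(-1))*(-7) = ((-174 + 0)*(-1))*(-7) = -174*(-1)*(-7) = 174*(-7) = -1218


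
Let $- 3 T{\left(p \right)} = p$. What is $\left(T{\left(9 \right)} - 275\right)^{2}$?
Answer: $77284$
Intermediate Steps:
$T{\left(p \right)} = - \frac{p}{3}$
$\left(T{\left(9 \right)} - 275\right)^{2} = \left(\left(- \frac{1}{3}\right) 9 - 275\right)^{2} = \left(-3 - 275\right)^{2} = \left(-278\right)^{2} = 77284$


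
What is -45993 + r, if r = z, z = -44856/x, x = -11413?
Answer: -524873253/11413 ≈ -45989.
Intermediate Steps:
z = 44856/11413 (z = -44856/(-11413) = -44856*(-1/11413) = 44856/11413 ≈ 3.9303)
r = 44856/11413 ≈ 3.9303
-45993 + r = -45993 + 44856/11413 = -524873253/11413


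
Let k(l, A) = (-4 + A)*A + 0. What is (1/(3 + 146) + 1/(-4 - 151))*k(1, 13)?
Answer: 702/23095 ≈ 0.030396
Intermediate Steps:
k(l, A) = A*(-4 + A) (k(l, A) = A*(-4 + A) + 0 = A*(-4 + A))
(1/(3 + 146) + 1/(-4 - 151))*k(1, 13) = (1/(3 + 146) + 1/(-4 - 151))*(13*(-4 + 13)) = (1/149 + 1/(-155))*(13*9) = (1/149 - 1/155)*117 = (6/23095)*117 = 702/23095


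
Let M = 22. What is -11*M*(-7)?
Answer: 1694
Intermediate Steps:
-11*M*(-7) = -11*22*(-7) = -242*(-7) = 1694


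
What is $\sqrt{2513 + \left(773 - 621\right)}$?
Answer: $\sqrt{2665} \approx 51.624$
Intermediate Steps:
$\sqrt{2513 + \left(773 - 621\right)} = \sqrt{2513 + 152} = \sqrt{2665}$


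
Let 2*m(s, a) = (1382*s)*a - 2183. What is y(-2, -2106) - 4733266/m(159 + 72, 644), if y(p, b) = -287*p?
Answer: 117999001178/205589665 ≈ 573.95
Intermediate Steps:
m(s, a) = -2183/2 + 691*a*s (m(s, a) = ((1382*s)*a - 2183)/2 = (1382*a*s - 2183)/2 = (-2183 + 1382*a*s)/2 = -2183/2 + 691*a*s)
y(-2, -2106) - 4733266/m(159 + 72, 644) = -287*(-2) - 4733266/(-2183/2 + 691*644*(159 + 72)) = 574 - 4733266/(-2183/2 + 691*644*231) = 574 - 4733266/(-2183/2 + 102795924) = 574 - 4733266/205589665/2 = 574 - 4733266*2/205589665 = 574 - 1*9466532/205589665 = 574 - 9466532/205589665 = 117999001178/205589665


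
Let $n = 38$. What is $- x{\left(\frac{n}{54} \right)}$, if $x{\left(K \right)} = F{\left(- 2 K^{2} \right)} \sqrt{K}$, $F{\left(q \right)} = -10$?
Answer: $\frac{10 \sqrt{57}}{9} \approx 8.3887$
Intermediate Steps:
$x{\left(K \right)} = - 10 \sqrt{K}$
$- x{\left(\frac{n}{54} \right)} = - \left(-10\right) \sqrt{\frac{38}{54}} = - \left(-10\right) \sqrt{38 \cdot \frac{1}{54}} = - \left(-10\right) \sqrt{\frac{19}{27}} = - \left(-10\right) \frac{\sqrt{57}}{9} = - \frac{\left(-10\right) \sqrt{57}}{9} = \frac{10 \sqrt{57}}{9}$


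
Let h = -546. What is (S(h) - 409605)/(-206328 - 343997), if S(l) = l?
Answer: 410151/550325 ≈ 0.74529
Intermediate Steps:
(S(h) - 409605)/(-206328 - 343997) = (-546 - 409605)/(-206328 - 343997) = -410151/(-550325) = -410151*(-1/550325) = 410151/550325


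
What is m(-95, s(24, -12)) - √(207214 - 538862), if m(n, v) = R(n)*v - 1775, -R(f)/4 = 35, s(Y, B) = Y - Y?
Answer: -1775 - 8*I*√5182 ≈ -1775.0 - 575.89*I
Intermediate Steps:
s(Y, B) = 0
R(f) = -140 (R(f) = -4*35 = -140)
m(n, v) = -1775 - 140*v (m(n, v) = -140*v - 1775 = -1775 - 140*v)
m(-95, s(24, -12)) - √(207214 - 538862) = (-1775 - 140*0) - √(207214 - 538862) = (-1775 + 0) - √(-331648) = -1775 - 8*I*√5182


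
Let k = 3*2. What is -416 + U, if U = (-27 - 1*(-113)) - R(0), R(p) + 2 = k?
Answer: -334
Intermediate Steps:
k = 6
R(p) = 4 (R(p) = -2 + 6 = 4)
U = 82 (U = (-27 - 1*(-113)) - 1*4 = (-27 + 113) - 4 = 86 - 4 = 82)
-416 + U = -416 + 82 = -334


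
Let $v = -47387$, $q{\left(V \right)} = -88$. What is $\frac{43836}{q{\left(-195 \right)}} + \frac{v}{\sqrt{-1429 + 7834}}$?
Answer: $- \frac{10959}{22} - \frac{47387 \sqrt{6405}}{6405} \approx -1090.2$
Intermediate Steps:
$\frac{43836}{q{\left(-195 \right)}} + \frac{v}{\sqrt{-1429 + 7834}} = \frac{43836}{-88} - \frac{47387}{\sqrt{-1429 + 7834}} = 43836 \left(- \frac{1}{88}\right) - \frac{47387}{\sqrt{6405}} = - \frac{10959}{22} - 47387 \frac{\sqrt{6405}}{6405} = - \frac{10959}{22} - \frac{47387 \sqrt{6405}}{6405}$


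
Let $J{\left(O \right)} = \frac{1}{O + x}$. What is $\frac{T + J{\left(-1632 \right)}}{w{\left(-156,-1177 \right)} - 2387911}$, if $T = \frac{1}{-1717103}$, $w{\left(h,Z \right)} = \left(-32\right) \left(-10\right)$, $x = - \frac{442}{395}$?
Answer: $\frac{678900767}{2644668265075932586} \approx 2.5671 \cdot 10^{-10}$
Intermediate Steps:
$x = - \frac{442}{395}$ ($x = \left(-442\right) \frac{1}{395} = - \frac{442}{395} \approx -1.119$)
$w{\left(h,Z \right)} = 320$
$J{\left(O \right)} = \frac{1}{- \frac{442}{395} + O}$ ($J{\left(O \right)} = \frac{1}{O - \frac{442}{395}} = \frac{1}{- \frac{442}{395} + O}$)
$T = - \frac{1}{1717103} \approx -5.8238 \cdot 10^{-7}$
$\frac{T + J{\left(-1632 \right)}}{w{\left(-156,-1177 \right)} - 2387911} = \frac{- \frac{1}{1717103} + \frac{395}{-442 + 395 \left(-1632\right)}}{320 - 2387911} = \frac{- \frac{1}{1717103} + \frac{395}{-442 - 644640}}{-2387591} = \left(- \frac{1}{1717103} + \frac{395}{-645082}\right) \left(- \frac{1}{2387591}\right) = \left(- \frac{1}{1717103} + 395 \left(- \frac{1}{645082}\right)\right) \left(- \frac{1}{2387591}\right) = \left(- \frac{1}{1717103} - \frac{395}{645082}\right) \left(- \frac{1}{2387591}\right) = \left(- \frac{678900767}{1107672237446}\right) \left(- \frac{1}{2387591}\right) = \frac{678900767}{2644668265075932586}$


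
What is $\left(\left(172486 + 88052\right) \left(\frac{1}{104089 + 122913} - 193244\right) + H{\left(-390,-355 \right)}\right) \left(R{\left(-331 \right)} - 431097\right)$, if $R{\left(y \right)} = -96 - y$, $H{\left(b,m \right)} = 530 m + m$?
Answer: $\frac{2462161864627667332896}{113501} \approx 2.1693 \cdot 10^{16}$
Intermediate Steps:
$H{\left(b,m \right)} = 531 m$
$\left(\left(172486 + 88052\right) \left(\frac{1}{104089 + 122913} - 193244\right) + H{\left(-390,-355 \right)}\right) \left(R{\left(-331 \right)} - 431097\right) = \left(\left(172486 + 88052\right) \left(\frac{1}{104089 + 122913} - 193244\right) + 531 \left(-355\right)\right) \left(\left(-96 - -331\right) - 431097\right) = \left(260538 \left(\frac{1}{227002} - 193244\right) - 188505\right) \left(\left(-96 + 331\right) - 431097\right) = \left(260538 \left(\frac{1}{227002} - 193244\right) - 188505\right) \left(235 - 431097\right) = \left(260538 \left(- \frac{43866774487}{227002}\right) - 188505\right) \left(-430862\right) = \left(- \frac{5714480845647003}{113501} - 188505\right) \left(-430862\right) = \left(- \frac{5714502241153008}{113501}\right) \left(-430862\right) = \frac{2462161864627667332896}{113501}$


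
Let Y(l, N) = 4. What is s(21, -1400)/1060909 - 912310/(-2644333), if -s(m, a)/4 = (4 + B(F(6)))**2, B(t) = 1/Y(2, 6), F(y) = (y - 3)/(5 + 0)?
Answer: 3870747346923/11221586714788 ≈ 0.34494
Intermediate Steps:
F(y) = -3/5 + y/5 (F(y) = (-3 + y)/5 = (-3 + y)*(1/5) = -3/5 + y/5)
B(t) = 1/4
s(m, a) = -289/4 (s(m, a) = -4*(4 + 1/4)**2 = -4*(17/4)**2 = -4*289/16 = -289/4)
s(21, -1400)/1060909 - 912310/(-2644333) = -289/4/1060909 - 912310/(-2644333) = -289/4*1/1060909 - 912310*(-1/2644333) = -289/4243636 + 912310/2644333 = 3870747346923/11221586714788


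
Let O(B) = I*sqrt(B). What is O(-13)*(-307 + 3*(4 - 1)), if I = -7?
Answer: 2086*I*sqrt(13) ≈ 7521.2*I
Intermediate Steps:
O(B) = -7*sqrt(B)
O(-13)*(-307 + 3*(4 - 1)) = (-7*I*sqrt(13))*(-307 + 3*(4 - 1)) = (-7*I*sqrt(13))*(-307 + 3*3) = (-7*I*sqrt(13))*(-307 + 9) = -7*I*sqrt(13)*(-298) = 2086*I*sqrt(13)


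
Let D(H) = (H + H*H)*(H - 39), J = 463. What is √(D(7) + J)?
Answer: I*√1329 ≈ 36.455*I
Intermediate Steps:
D(H) = (-39 + H)*(H + H²) (D(H) = (H + H²)*(-39 + H) = (-39 + H)*(H + H²))
√(D(7) + J) = √(7*(-39 + 7² - 38*7) + 463) = √(7*(-39 + 49 - 266) + 463) = √(7*(-256) + 463) = √(-1792 + 463) = √(-1329) = I*√1329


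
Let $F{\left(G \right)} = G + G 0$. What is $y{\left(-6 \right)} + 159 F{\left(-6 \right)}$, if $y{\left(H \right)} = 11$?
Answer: $-943$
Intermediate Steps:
$F{\left(G \right)} = G$ ($F{\left(G \right)} = G + 0 = G$)
$y{\left(-6 \right)} + 159 F{\left(-6 \right)} = 11 + 159 \left(-6\right) = 11 - 954 = -943$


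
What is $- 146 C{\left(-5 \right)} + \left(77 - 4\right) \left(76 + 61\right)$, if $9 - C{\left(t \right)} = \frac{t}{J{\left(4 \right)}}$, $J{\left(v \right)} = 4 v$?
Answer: $\frac{69131}{8} \approx 8641.4$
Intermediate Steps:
$C{\left(t \right)} = 9 - \frac{t}{16}$ ($C{\left(t \right)} = 9 - \frac{t}{4 \cdot 4} = 9 - \frac{t}{16}$)
$- 146 C{\left(-5 \right)} + \left(77 - 4\right) \left(76 + 61\right) = - 146 \left(9 - - \frac{5}{16}\right) + \left(77 - 4\right) \left(76 + 61\right) = - 146 \left(9 + \frac{5}{16}\right) + 73 \cdot 137 = \left(-146\right) \frac{149}{16} + 10001 = - \frac{10877}{8} + 10001 = \frac{69131}{8}$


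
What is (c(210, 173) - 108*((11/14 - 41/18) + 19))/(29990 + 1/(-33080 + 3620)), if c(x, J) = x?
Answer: -346626360/6184537793 ≈ -0.056047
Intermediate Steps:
(c(210, 173) - 108*((11/14 - 41/18) + 19))/(29990 + 1/(-33080 + 3620)) = (210 - 108*((11/14 - 41/18) + 19))/(29990 + 1/(-33080 + 3620)) = (210 - 108*((11*(1/14) - 41*1/18) + 19))/(29990 + 1/(-29460)) = (210 - 108*((11/14 - 41/18) + 19))/(29990 - 1/29460) = (210 - 108*(-94/63 + 19))/(883505399/29460) = (210 - 108*1103/63)*(29460/883505399) = (210 - 13236/7)*(29460/883505399) = -11766/7*29460/883505399 = -346626360/6184537793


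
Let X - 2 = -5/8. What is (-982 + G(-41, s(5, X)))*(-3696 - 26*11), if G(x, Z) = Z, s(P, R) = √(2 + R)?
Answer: 3910324 - 5973*√6/2 ≈ 3.9030e+6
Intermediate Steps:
X = 11/8 (X = 2 - 5/8 = 11/8 ≈ 1.3750)
(-982 + G(-41, s(5, X)))*(-3696 - 26*11) = (-982 + √(2 + 11/8))*(-3696 - 26*11) = (-982 + √(27/8))*(-3696 - 286) = (-982 + 3*√6/4)*(-3982) = 3910324 - 5973*√6/2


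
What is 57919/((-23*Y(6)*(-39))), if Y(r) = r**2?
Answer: 57919/32292 ≈ 1.7936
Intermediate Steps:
57919/((-23*Y(6)*(-39))) = 57919/((-23*6**2*(-39))) = 57919/((-23*36*(-39))) = 57919/((-828*(-39))) = 57919/32292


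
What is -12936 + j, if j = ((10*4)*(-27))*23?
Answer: -37776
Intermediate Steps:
j = -24840 (j = (40*(-27))*23 = -1080*23 = -24840)
-12936 + j = -12936 - 24840 = -37776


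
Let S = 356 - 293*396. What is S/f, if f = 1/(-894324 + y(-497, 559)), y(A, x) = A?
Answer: 103505734712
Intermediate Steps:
S = -115672 (S = 356 - 116028 = -115672)
f = -1/894821 (f = 1/(-894324 - 497) = 1/(-894821) = -1/894821 ≈ -1.1175e-6)
S/f = -115672/(-1/894821) = -115672*(-894821) = 103505734712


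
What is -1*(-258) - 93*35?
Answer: -2997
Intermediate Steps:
-1*(-258) - 93*35 = 258 - 3255 = -2997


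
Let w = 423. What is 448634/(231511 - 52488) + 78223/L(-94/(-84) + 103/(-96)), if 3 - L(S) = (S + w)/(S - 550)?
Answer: 5175964310548597/249377964862 ≈ 20756.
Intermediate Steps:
L(S) = 3 - (423 + S)/(-550 + S) (L(S) = 3 - (S + 423)/(S - 550) = 3 - (423 + S)/(-550 + S))
448634/(231511 - 52488) + 78223/L(-94/(-84) + 103/(-96)) = 448634/(231511 - 52488) + 78223/(((-2073 + 2*(-94/(-84) + 103/(-96)))/(-550 + (-94/(-84) + 103/(-96))))) = 448634/179023 + 78223/(((-2073 + 2*(-94*(-1/84) + 103*(-1/96)))/(-550 + (-94*(-1/84) + 103*(-1/96))))) = 448634*(1/179023) + 78223/(((-2073 + 2*(47/42 - 103/96))/(-550 + (47/42 - 103/96)))) = 448634/179023 + 78223/(((-2073 + 2*(31/672))/(-550 + 31/672))) = 448634/179023 + 78223/(((-2073 + 31/336)/(-369569/672))) = 448634/179023 + 78223/((-672/369569*(-696497/336))) = 448634/179023 + 78223/(1392994/369569) = 448634/179023 + 78223*(369569/1392994) = 448634/179023 + 28908795887/1392994 = 5175964310548597/249377964862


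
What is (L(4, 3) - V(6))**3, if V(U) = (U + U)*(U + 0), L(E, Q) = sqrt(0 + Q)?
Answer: -373896 + 15555*sqrt(3) ≈ -3.4695e+5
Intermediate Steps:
L(E, Q) = sqrt(Q)
V(U) = 2*U**2 (V(U) = (2*U)*U = 2*U**2)
(L(4, 3) - V(6))**3 = (sqrt(3) - 2*6**2)**3 = (sqrt(3) - 2*36)**3 = (sqrt(3) - 1*72)**3 = (sqrt(3) - 72)**3 = (-72 + sqrt(3))**3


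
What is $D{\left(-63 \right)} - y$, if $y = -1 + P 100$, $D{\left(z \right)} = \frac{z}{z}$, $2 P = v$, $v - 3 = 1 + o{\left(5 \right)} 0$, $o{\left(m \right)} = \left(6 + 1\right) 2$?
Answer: $-198$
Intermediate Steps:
$o{\left(m \right)} = 14$ ($o{\left(m \right)} = 7 \cdot 2 = 14$)
$v = 4$ ($v = 3 + \left(1 + 14 \cdot 0\right) = 3 + \left(1 + 0\right) = 3 + 1 = 4$)
$P = 2$ ($P = \frac{1}{2} \cdot 4 = 2$)
$D{\left(z \right)} = 1$
$y = 199$ ($y = -1 + 2 \cdot 100 = -1 + 200 = 199$)
$D{\left(-63 \right)} - y = 1 - 199 = -198$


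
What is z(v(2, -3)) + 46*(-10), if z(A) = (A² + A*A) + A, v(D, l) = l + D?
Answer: -459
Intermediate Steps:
v(D, l) = D + l
z(A) = A + 2*A² (z(A) = (A² + A²) + A = 2*A² + A = A + 2*A²)
z(v(2, -3)) + 46*(-10) = (2 - 3)*(1 + 2*(2 - 3)) + 46*(-10) = -(1 + 2*(-1)) - 460 = -(1 - 2) - 460 = -1*(-1) - 460 = 1 - 460 = -459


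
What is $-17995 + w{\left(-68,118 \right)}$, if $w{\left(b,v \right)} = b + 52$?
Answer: $-18011$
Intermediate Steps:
$w{\left(b,v \right)} = 52 + b$
$-17995 + w{\left(-68,118 \right)} = -17995 + \left(52 - 68\right) = -17995 - 16 = -18011$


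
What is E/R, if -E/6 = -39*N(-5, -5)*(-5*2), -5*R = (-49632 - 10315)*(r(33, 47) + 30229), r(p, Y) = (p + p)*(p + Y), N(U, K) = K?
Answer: 58500/2128658023 ≈ 2.7482e-5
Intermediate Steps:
r(p, Y) = 2*p*(Y + p) (r(p, Y) = (2*p)*(Y + p) = 2*p*(Y + p))
R = 2128658023/5 (R = -(-49632 - 10315)*(2*33*(47 + 33) + 30229)/5 = -(-59947)*(2*33*80 + 30229)/5 = -(-59947)*(5280 + 30229)/5 = -(-59947)*35509/5 = -⅕*(-2128658023) = 2128658023/5 ≈ 4.2573e+8)
E = 11700 (E = -(-234)*(-(-25)*2) = -(-234)*(-5*(-10)) = -(-234)*50 = -6*(-1950) = 11700)
E/R = 11700/(2128658023/5) = 11700*(5/2128658023) = 58500/2128658023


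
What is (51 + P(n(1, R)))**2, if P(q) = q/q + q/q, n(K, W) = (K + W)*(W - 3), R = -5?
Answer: 2809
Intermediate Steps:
n(K, W) = (-3 + W)*(K + W) (n(K, W) = (K + W)*(-3 + W) = (-3 + W)*(K + W))
P(q) = 2 (P(q) = 1 + 1 = 2)
(51 + P(n(1, R)))**2 = (51 + 2)**2 = 53**2 = 2809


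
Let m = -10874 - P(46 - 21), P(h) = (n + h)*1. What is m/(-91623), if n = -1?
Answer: 10898/91623 ≈ 0.11894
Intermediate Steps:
P(h) = -1 + h (P(h) = (-1 + h)*1 = -1 + h)
m = -10898 (m = -10874 - (-1 + (46 - 21)) = -10874 - (-1 + 25) = -10874 - 1*24 = -10874 - 24 = -10898)
m/(-91623) = -10898/(-91623) = -10898*(-1/91623) = 10898/91623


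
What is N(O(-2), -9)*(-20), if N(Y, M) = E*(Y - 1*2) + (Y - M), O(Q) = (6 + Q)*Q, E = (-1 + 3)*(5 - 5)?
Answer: -20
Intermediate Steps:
E = 0 (E = 2*0 = 0)
O(Q) = Q*(6 + Q)
N(Y, M) = Y - M (N(Y, M) = 0*(Y - 1*2) + (Y - M) = 0*(Y - 2) + (Y - M) = 0*(-2 + Y) + (Y - M) = 0 + (Y - M) = Y - M)
N(O(-2), -9)*(-20) = (-2*(6 - 2) - 1*(-9))*(-20) = (-2*4 + 9)*(-20) = (-8 + 9)*(-20) = 1*(-20) = -20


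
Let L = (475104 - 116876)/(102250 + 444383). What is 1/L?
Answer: 546633/358228 ≈ 1.5259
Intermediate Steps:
L = 358228/546633 ≈ 0.65534
1/L = 1/(358228/546633) = 546633/358228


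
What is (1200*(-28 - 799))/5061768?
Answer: -41350/210907 ≈ -0.19606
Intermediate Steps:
(1200*(-28 - 799))/5061768 = (1200*(-827))*(1/5061768) = -992400*1/5061768 = -41350/210907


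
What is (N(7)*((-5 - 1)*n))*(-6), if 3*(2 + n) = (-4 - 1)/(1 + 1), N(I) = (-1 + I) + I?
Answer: -1326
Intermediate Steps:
N(I) = -1 + 2*I
n = -17/6 (n = -2 + ((-4 - 1)/(1 + 1))/3 = -2 + (-5/2)/3 = -2 + (-5*½)/3 = -2 + (⅓)*(-5/2) = -2 - ⅚ = -17/6 ≈ -2.8333)
(N(7)*((-5 - 1)*n))*(-6) = ((-1 + 2*7)*((-5 - 1)*(-17/6)))*(-6) = ((-1 + 14)*(-6*(-17/6)))*(-6) = (13*17)*(-6) = 221*(-6) = -1326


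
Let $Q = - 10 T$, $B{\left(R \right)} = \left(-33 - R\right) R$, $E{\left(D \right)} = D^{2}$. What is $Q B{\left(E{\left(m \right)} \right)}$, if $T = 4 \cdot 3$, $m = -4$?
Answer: $94080$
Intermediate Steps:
$B{\left(R \right)} = R \left(-33 - R\right)$
$T = 12$
$Q = -120$ ($Q = \left(-10\right) 12 = -120$)
$Q B{\left(E{\left(m \right)} \right)} = - 120 \left(- \left(-4\right)^{2} \left(33 + \left(-4\right)^{2}\right)\right) = - 120 \left(\left(-1\right) 16 \left(33 + 16\right)\right) = - 120 \left(\left(-1\right) 16 \cdot 49\right) = \left(-120\right) \left(-784\right) = 94080$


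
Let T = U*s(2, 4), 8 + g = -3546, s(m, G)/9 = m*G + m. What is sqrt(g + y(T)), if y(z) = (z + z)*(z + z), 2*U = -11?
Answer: sqrt(976546) ≈ 988.20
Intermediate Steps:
s(m, G) = 9*m + 9*G*m (s(m, G) = 9*(m*G + m) = 9*(G*m + m) = 9*(m + G*m) = 9*m + 9*G*m)
U = -11/2 (U = (1/2)*(-11) = -11/2 ≈ -5.5000)
g = -3554 (g = -8 - 3546 = -3554)
T = -495 (T = -99*2*(1 + 4)/2 = -99*2*5/2 = -11/2*90 = -495)
y(z) = 4*z**2 (y(z) = (2*z)*(2*z) = 4*z**2)
sqrt(g + y(T)) = sqrt(-3554 + 4*(-495)**2) = sqrt(-3554 + 4*245025) = sqrt(-3554 + 980100) = sqrt(976546)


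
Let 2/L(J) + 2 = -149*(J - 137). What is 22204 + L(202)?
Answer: 215090146/9687 ≈ 22204.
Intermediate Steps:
L(J) = 2/(20411 - 149*J) (L(J) = 2/(-2 - 149*(J - 137)) = 2/(-2 - 149*(-137 + J)) = 2/(-2 + (20413 - 149*J)) = 2/(20411 - 149*J))
22204 + L(202) = 22204 - 2/(-20411 + 149*202) = 22204 - 2/(-20411 + 30098) = 22204 - 2/9687 = 215090146/9687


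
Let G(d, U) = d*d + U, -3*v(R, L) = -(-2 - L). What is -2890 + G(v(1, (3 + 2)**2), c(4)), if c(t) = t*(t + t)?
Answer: -2777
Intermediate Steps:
v(R, L) = -2/3 - L/3 (v(R, L) = -(-1)*(-2 - L)/3 = -(2 + L)/3 = -2/3 - L/3)
c(t) = 2*t**2 (c(t) = t*(2*t) = 2*t**2)
G(d, U) = U + d**2 (G(d, U) = d**2 + U = U + d**2)
-2890 + G(v(1, (3 + 2)**2), c(4)) = -2890 + (2*4**2 + (-2/3 - (3 + 2)**2/3)**2) = -2890 + (2*16 + (-2/3 - 1/3*5**2)**2) = -2890 + (32 + (-2/3 - 1/3*25)**2) = -2890 + (32 + (-2/3 - 25/3)**2) = -2890 + (32 + (-9)**2) = -2890 + (32 + 81) = -2890 + 113 = -2777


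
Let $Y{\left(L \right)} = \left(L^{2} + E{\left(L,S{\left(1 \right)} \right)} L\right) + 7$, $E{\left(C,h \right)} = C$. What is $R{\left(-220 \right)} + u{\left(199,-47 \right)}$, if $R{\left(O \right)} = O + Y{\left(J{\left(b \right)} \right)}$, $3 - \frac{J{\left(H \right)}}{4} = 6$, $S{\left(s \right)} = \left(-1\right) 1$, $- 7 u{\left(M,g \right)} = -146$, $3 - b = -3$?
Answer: $\frac{671}{7} \approx 95.857$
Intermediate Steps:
$b = 6$ ($b = 3 - -3 = 3 + 3 = 6$)
$u{\left(M,g \right)} = \frac{146}{7}$ ($u{\left(M,g \right)} = \left(- \frac{1}{7}\right) \left(-146\right) = \frac{146}{7}$)
$S{\left(s \right)} = -1$
$J{\left(H \right)} = -12$ ($J{\left(H \right)} = 12 - 24 = -12$)
$Y{\left(L \right)} = 7 + 2 L^{2}$ ($Y{\left(L \right)} = \left(L^{2} + L L\right) + 7 = \left(L^{2} + L^{2}\right) + 7 = 2 L^{2} + 7 = 7 + 2 L^{2}$)
$R{\left(O \right)} = 295 + O$ ($R{\left(O \right)} = O + \left(7 + 2 \left(-12\right)^{2}\right) = O + \left(7 + 2 \cdot 144\right) = O + \left(7 + 288\right) = O + 295 = 295 + O$)
$R{\left(-220 \right)} + u{\left(199,-47 \right)} = \left(295 - 220\right) + \frac{146}{7} = 75 + \frac{146}{7} = \frac{671}{7}$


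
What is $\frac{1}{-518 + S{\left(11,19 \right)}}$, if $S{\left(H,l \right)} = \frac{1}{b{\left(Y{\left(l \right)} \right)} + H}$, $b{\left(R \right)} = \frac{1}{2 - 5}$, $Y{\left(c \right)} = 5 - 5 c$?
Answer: $- \frac{32}{16573} \approx -0.0019309$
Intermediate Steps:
$b{\left(R \right)} = - \frac{1}{3}$ ($b{\left(R \right)} = \frac{1}{-3} = - \frac{1}{3}$)
$S{\left(H,l \right)} = \frac{1}{- \frac{1}{3} + H}$
$\frac{1}{-518 + S{\left(11,19 \right)}} = \frac{1}{-518 + \frac{3}{-1 + 3 \cdot 11}} = \frac{1}{-518 + \frac{3}{-1 + 33}} = \frac{1}{-518 + \frac{3}{32}} = \frac{1}{- \frac{16573}{32}} = - \frac{32}{16573}$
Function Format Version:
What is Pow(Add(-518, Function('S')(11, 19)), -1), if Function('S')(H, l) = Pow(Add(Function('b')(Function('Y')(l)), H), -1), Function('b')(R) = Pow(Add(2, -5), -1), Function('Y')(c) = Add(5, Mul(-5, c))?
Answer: Rational(-32, 16573) ≈ -0.0019309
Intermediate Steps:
Function('b')(R) = Rational(-1, 3) (Function('b')(R) = Pow(-3, -1) = Rational(-1, 3))
Function('S')(H, l) = Pow(Add(Rational(-1, 3), H), -1)
Pow(Add(-518, Function('S')(11, 19)), -1) = Pow(Add(-518, Mul(3, Pow(Add(-1, Mul(3, 11)), -1))), -1) = Pow(Add(-518, Mul(3, Pow(Add(-1, 33), -1))), -1) = Pow(Add(-518, Mul(3, Pow(32, -1))), -1) = Pow(Add(-518, Mul(3, Rational(1, 32))), -1) = Pow(Add(-518, Rational(3, 32)), -1) = Pow(Rational(-16573, 32), -1) = Rational(-32, 16573)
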